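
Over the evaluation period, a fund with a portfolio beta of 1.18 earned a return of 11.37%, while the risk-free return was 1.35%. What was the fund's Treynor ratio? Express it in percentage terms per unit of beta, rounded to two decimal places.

Treynor = (R_P − R_f) / β_P = (11.37% − 1.35%) / 1.1800 = 10.02% / 1.1800 = 8.49%

8.49%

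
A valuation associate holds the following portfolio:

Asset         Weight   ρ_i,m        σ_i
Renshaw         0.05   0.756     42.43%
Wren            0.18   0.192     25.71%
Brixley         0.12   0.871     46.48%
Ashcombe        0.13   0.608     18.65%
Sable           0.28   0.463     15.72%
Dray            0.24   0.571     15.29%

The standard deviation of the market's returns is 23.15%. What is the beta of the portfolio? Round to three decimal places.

0.560

β_Renshaw = 0.756 × 42.43% / 23.15% = 1.3856
β_Wren = 0.192 × 25.71% / 23.15% = 0.2132
β_Brixley = 0.871 × 46.48% / 23.15% = 1.7488
β_Ashcombe = 0.608 × 18.65% / 23.15% = 0.4898
β_Sable = 0.463 × 15.72% / 23.15% = 0.3144
β_Dray = 0.571 × 15.29% / 23.15% = 0.3771
β_P = Σ w_i β_i = 0.05×1.3856 + 0.18×0.2132 + 0.12×1.7488 + 0.13×0.4898 + 0.28×0.3144 + 0.24×0.3771 = 0.5597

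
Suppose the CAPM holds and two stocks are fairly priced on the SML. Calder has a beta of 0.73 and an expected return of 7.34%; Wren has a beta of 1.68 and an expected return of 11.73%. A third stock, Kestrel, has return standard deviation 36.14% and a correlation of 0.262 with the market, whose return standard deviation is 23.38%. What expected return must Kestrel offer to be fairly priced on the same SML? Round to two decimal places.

5.84%

MRP = (11.73% − 7.34%) / (1.68 − 0.73) = 4.6211%
R_f = 7.34% − 0.73 × 4.6211% = 3.9666%
β_Kestrel = ρ·σ_i/σ_m = 0.262 × 36.14 / 23.38 = 0.4050
E(R_Kestrel) = R_f + β × MRP = 3.9666% + 0.4050 × 4.6211% = 5.84%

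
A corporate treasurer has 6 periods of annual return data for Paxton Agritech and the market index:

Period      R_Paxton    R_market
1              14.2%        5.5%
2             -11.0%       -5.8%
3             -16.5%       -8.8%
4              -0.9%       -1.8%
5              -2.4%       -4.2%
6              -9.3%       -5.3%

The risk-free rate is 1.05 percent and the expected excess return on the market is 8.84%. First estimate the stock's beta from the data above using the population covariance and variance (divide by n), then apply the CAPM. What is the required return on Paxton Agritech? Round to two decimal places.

20.06%

Mean R_i = (14.2 − 11.0 − 16.5 − 0.9 − 2.4 − 9.3) / 6 = -4.3167%
Mean R_m = (5.5 − 5.8 − 8.8 − 1.8 − 4.2 − 5.3) / 6 = -3.4000%
Σ(R_i − R̄_i)(R_m − R̄_m) = 260.0300  ⇒  Cov = 260.0300 / 6 = 43.3383
Σ(R_m − R̄_m)² = 120.9400  ⇒  Var(R_m) = 120.9400 / 6 = 20.1567
β = Cov / Var(R_m) = 43.3383 / 20.1567 = 2.1501
E(R) = R_f + β × MRP = 1.05% + 2.1501 × 8.84% = 20.06%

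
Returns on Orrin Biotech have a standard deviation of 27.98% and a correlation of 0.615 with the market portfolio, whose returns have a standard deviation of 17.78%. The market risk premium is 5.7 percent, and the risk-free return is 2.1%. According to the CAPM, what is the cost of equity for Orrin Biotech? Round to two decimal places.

7.62%

β = ρ × σ_i / σ_m = 0.615 × 27.98% / 17.78% = 0.9678
E(R) = 2.1% + 0.9678 × 5.7% = 7.62%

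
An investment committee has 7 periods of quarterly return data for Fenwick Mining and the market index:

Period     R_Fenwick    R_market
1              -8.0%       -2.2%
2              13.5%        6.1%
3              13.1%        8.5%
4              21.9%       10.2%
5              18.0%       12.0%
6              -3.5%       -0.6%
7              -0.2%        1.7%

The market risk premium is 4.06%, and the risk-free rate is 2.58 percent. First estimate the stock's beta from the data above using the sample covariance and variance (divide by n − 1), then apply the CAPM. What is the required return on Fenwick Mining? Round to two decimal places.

10.83%

Mean R_i = (-8.0 + 13.5 + 13.1 + 21.9 + 18.0 − 3.5 − 0.2) / 7 = 7.8286%
Mean R_m = (-2.2 + 6.1 + 8.5 + 10.2 + 12.0 − 0.6 + 1.7) / 7 = 5.1000%
Σ(R_i − R̄_i)(R_m − R̄_m) = 372.9600  ⇒  Cov = 372.9600 / 6 = 62.1600
Σ(R_m − R̄_m)² = 183.5200  ⇒  Var(R_m) = 183.5200 / 6 = 30.5867
β = Cov / Var(R_m) = 62.1600 / 30.5867 = 2.0323
E(R) = R_f + β × MRP = 2.58% + 2.0323 × 4.06% = 10.83%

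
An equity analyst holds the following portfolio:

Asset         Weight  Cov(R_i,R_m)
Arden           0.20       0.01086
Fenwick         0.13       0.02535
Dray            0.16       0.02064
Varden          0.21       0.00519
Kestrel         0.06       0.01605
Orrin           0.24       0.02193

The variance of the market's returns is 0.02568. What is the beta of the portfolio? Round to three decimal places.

β_Arden = 0.01086 / 0.02568 = 0.4229
β_Fenwick = 0.02535 / 0.02568 = 0.9871
β_Dray = 0.02064 / 0.02568 = 0.8037
β_Varden = 0.00519 / 0.02568 = 0.2021
β_Kestrel = 0.01605 / 0.02568 = 0.6250
β_Orrin = 0.02193 / 0.02568 = 0.8540
β_P = Σ w_i β_i = 0.20×0.4229 + 0.13×0.9871 + 0.16×0.8037 + 0.21×0.2021 + 0.06×0.6250 + 0.24×0.8540 = 0.6264

0.626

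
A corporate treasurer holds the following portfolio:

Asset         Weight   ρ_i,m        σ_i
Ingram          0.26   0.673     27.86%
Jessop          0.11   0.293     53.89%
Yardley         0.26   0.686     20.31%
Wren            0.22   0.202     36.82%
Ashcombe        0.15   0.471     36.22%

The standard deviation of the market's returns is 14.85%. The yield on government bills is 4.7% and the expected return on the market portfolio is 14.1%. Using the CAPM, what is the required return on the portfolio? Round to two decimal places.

13.83%

β_Ingram = 0.673 × 27.86% / 14.85% = 1.2626
β_Jessop = 0.293 × 53.89% / 14.85% = 1.0633
β_Yardley = 0.686 × 20.31% / 14.85% = 0.9382
β_Wren = 0.202 × 36.82% / 14.85% = 0.5009
β_Ashcombe = 0.471 × 36.22% / 14.85% = 1.1488
β_P = Σ w_i β_i = 0.26×1.2626 + 0.11×1.0633 + 0.26×0.9382 + 0.22×0.5009 + 0.15×1.1488 = 0.9717
MRP = 14.1% − 4.7% = 9.40%
E(R_P) = R_f + β_P × MRP = 4.7% + 0.9717 × 9.4% = 13.83%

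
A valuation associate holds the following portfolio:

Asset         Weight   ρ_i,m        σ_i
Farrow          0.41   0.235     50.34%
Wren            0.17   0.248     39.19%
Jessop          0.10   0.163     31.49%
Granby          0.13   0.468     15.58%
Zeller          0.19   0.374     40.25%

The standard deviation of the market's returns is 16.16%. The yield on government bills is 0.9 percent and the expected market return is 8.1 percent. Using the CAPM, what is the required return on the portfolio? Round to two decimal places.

5.72%

β_Farrow = 0.235 × 50.34% / 16.16% = 0.7320
β_Wren = 0.248 × 39.19% / 16.16% = 0.6014
β_Jessop = 0.163 × 31.49% / 16.16% = 0.3176
β_Granby = 0.468 × 15.58% / 16.16% = 0.4512
β_Zeller = 0.374 × 40.25% / 16.16% = 0.9315
β_P = Σ w_i β_i = 0.41×0.7320 + 0.17×0.6014 + 0.10×0.3176 + 0.13×0.4512 + 0.19×0.9315 = 0.6698
MRP = 8.1% − 0.9% = 7.20%
E(R_P) = R_f + β_P × MRP = 0.9% + 0.6698 × 7.2% = 5.72%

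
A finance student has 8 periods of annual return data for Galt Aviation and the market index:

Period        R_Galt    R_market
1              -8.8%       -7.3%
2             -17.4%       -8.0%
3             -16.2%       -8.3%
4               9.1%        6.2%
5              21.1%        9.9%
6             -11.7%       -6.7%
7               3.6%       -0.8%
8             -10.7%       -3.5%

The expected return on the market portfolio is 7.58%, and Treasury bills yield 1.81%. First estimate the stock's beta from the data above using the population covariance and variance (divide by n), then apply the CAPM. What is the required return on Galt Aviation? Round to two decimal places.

12.82%

Mean R_i = (-8.8 − 17.4 − 16.2 + 9.1 + 21.1 − 11.7 + 3.6 − 10.7) / 8 = -3.8750%
Mean R_m = (-7.3 − 8.0 − 8.3 + 6.2 + 9.9 − 6.7 − 0.8 − 3.5) / 8 = -2.3125%
Σ(R_i − R̄_i)(R_m − R̄_m) = 644.4825  ⇒  Cov = 644.4825 / 8 = 80.5603
Σ(R_m − R̄_m)² = 337.6288  ⇒  Var(R_m) = 337.6288 / 8 = 42.2036
β = Cov / Var(R_m) = 80.5603 / 42.2036 = 1.9088
MRP = 7.58% − 1.81% = 5.77%
E(R) = R_f + β × MRP = 1.81% + 1.9088 × 5.77% = 12.82%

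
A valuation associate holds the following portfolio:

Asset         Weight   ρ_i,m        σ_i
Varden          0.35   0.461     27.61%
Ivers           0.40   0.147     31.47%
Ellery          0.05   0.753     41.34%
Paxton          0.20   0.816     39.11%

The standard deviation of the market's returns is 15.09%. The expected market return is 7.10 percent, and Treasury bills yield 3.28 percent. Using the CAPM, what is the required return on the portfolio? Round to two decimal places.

6.89%

β_Varden = 0.461 × 27.61% / 15.09% = 0.8435
β_Ivers = 0.147 × 31.47% / 15.09% = 0.3066
β_Ellery = 0.753 × 41.34% / 15.09% = 2.0629
β_Paxton = 0.816 × 39.11% / 15.09% = 2.1149
β_P = Σ w_i β_i = 0.35×0.8435 + 0.40×0.3066 + 0.05×2.0629 + 0.20×2.1149 = 0.9440
MRP = 7.10% − 3.28% = 3.82%
E(R_P) = R_f + β_P × MRP = 3.28% + 0.9440 × 3.82% = 6.89%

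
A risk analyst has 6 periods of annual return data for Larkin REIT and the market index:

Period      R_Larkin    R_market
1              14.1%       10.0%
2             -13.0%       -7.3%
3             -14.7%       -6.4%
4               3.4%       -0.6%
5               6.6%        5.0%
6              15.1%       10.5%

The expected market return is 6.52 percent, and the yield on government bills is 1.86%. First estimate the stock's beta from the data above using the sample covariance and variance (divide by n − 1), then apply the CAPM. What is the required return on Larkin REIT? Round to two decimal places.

9.37%

Mean R_i = (14.1 − 13.0 − 14.7 + 3.4 + 6.6 + 15.1) / 6 = 1.9167%
Mean R_m = (10.0 − 7.3 − 6.4 − 0.6 + 5.0 + 10.5) / 6 = 1.8667%
Σ(R_i − R̄_i)(R_m − R̄_m) = 498.0233  ⇒  Cov = 498.0233 / 5 = 99.6047
Σ(R_m − R̄_m)² = 308.9533  ⇒  Var(R_m) = 308.9533 / 5 = 61.7907
β = Cov / Var(R_m) = 99.6047 / 61.7907 = 1.6120
MRP = 6.52% − 1.86% = 4.66%
E(R) = R_f + β × MRP = 1.86% + 1.6120 × 4.66% = 9.37%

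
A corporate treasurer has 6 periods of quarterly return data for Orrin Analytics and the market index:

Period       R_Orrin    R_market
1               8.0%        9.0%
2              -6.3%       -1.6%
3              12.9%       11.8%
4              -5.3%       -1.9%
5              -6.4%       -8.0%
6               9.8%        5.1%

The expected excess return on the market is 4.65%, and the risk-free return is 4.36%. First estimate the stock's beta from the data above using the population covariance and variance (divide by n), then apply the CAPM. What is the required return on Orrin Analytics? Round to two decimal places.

Mean R_i = (8.0 − 6.3 + 12.9 − 5.3 − 6.4 + 9.8) / 6 = 2.1167%
Mean R_m = (9.0 − 1.6 + 11.8 − 1.9 − 8.0 + 5.1) / 6 = 2.4000%
Σ(R_i − R̄_i)(R_m − R̄_m) = 315.0700  ⇒  Cov = 315.0700 / 6 = 52.5117
Σ(R_m − R̄_m)² = 281.8600  ⇒  Var(R_m) = 281.8600 / 6 = 46.9767
β = Cov / Var(R_m) = 52.5117 / 46.9767 = 1.1178
E(R) = R_f + β × MRP = 4.36% + 1.1178 × 4.65% = 9.56%

9.56%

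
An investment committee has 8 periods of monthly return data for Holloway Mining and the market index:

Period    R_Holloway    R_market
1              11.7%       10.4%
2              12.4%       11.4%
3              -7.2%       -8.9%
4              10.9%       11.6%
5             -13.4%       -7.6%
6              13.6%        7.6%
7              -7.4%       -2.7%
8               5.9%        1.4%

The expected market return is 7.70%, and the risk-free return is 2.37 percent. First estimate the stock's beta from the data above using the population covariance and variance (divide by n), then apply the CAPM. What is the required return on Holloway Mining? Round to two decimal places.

8.75%

Mean R_i = (11.7 + 12.4 − 7.2 + 10.9 − 13.4 + 13.6 − 7.4 + 5.9) / 8 = 3.3125%
Mean R_m = (10.4 + 11.4 − 8.9 + 11.6 − 7.6 + 7.6 − 2.7 + 1.4) / 8 = 2.9000%
Σ(R_i − R̄_i)(R_m − R̄_m) = 610.1500  ⇒  Cov = 610.1500 / 8 = 76.2688
Σ(R_m − R̄_m)² = 509.3800  ⇒  Var(R_m) = 509.3800 / 8 = 63.6725
β = Cov / Var(R_m) = 76.2688 / 63.6725 = 1.1978
MRP = 7.70% − 2.37% = 5.33%
E(R) = R_f + β × MRP = 2.37% + 1.1978 × 5.33% = 8.75%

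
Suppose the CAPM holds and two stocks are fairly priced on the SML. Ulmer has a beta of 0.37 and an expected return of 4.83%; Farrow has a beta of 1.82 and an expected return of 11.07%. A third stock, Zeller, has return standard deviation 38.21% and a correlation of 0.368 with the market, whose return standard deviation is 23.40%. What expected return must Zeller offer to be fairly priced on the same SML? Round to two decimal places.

5.82%

MRP = (11.07% − 4.83%) / (1.82 − 0.37) = 4.3034%
R_f = 4.83% − 0.37 × 4.3034% = 3.2377%
β_Zeller = ρ·σ_i/σ_m = 0.368 × 38.21 / 23.40 = 0.6009
E(R_Zeller) = R_f + β × MRP = 3.2377% + 0.6009 × 4.3034% = 5.82%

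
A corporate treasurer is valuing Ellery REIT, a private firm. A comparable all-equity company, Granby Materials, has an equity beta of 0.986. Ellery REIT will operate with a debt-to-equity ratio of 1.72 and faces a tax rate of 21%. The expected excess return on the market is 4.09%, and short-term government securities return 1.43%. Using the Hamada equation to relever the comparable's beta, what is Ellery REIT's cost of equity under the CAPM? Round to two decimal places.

10.94%

β_L = β_U × [1 + (1 − t)(D/E)] = 0.986 × [1 + (1 − 0.21) × 1.72]
    = 0.986 × [1 + 0.79 × 1.72] = 0.986 × 2.3588 = 2.3258
E(R) = R_f + β_L × MRP = 1.43% + 2.3258 × 4.09% = 10.94%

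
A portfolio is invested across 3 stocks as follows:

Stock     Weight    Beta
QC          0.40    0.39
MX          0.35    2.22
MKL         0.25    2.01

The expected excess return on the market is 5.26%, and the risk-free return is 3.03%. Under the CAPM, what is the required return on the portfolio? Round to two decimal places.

10.58%

β_P = Σ w_i β_i = 0.40×0.39 + 0.35×2.22 + 0.25×2.01 = 1.4355
E(R_P) = R_f + β_P × MRP = 3.03% + 1.4355 × 5.26% = 10.58%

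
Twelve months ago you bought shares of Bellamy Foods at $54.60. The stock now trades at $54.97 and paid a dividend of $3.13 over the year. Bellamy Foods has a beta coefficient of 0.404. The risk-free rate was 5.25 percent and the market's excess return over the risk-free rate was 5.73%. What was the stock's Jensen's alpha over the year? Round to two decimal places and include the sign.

-1.15%

Realised HPR = (P1 + D1 − P0) / P0 = (54.97 + 3.13 − 54.60) / 54.60 = 3.50 / 54.60 = 6.4103%
CAPM required = R_f + β·MRP = 5.25% + 0.404 × 5.73% = 7.56492%
α = realised − required = 6.4103% − 7.56492% = -1.15%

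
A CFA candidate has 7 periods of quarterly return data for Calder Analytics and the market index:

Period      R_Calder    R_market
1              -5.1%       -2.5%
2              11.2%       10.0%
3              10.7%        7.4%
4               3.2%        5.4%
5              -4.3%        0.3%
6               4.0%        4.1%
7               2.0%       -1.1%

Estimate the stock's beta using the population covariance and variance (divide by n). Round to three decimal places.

Mean R_i = (-5.1 + 11.2 + 10.7 + 3.2 − 4.3 + 4.0 + 2.0) / 7 = 3.1000%
Mean R_m = (-2.5 + 10.0 + 7.4 + 5.4 + 0.3 + 4.1 − 1.1) / 7 = 3.3714%
Σ(R_i − R̄_i)(R_m − R̄_m) = 160.9600  ⇒  Cov = 160.9600 / 7 = 22.9943
Σ(R_m − R̄_m)² = 128.7143  ⇒  Var(R_m) = 128.7143 / 7 = 18.3878
β = Cov / Var(R_m) = 22.9943 / 18.3878 = 1.2505

1.251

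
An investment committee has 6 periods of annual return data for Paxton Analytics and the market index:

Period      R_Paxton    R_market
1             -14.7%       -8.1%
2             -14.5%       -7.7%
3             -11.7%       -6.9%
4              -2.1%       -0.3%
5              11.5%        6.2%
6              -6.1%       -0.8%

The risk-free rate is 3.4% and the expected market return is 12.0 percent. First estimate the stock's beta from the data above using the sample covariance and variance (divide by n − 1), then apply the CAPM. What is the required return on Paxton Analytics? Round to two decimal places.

Mean R_i = (-14.7 − 14.5 − 11.7 − 2.1 + 11.5 − 6.1) / 6 = -6.2667%
Mean R_m = (-8.1 − 7.7 − 6.9 − 0.3 + 6.2 − 0.8) / 6 = -2.9333%
Σ(R_i − R̄_i)(R_m − R̄_m) = 277.9667  ⇒  Cov = 277.9667 / 5 = 55.5933
Σ(R_m − R̄_m)² = 160.0533  ⇒  Var(R_m) = 160.0533 / 5 = 32.0107
β = Cov / Var(R_m) = 55.5933 / 32.0107 = 1.7367
MRP = 12.0% − 3.4% = 8.60%
E(R) = R_f + β × MRP = 3.4% + 1.7367 × 8.6% = 18.34%

18.34%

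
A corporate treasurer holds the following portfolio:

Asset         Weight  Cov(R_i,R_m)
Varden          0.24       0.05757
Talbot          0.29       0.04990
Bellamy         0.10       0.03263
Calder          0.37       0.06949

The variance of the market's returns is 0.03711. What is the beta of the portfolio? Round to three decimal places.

β_Varden = 0.05757 / 0.03711 = 1.5513
β_Talbot = 0.04990 / 0.03711 = 1.3447
β_Bellamy = 0.03263 / 0.03711 = 0.8793
β_Calder = 0.06949 / 0.03711 = 1.8725
β_P = Σ w_i β_i = 0.24×1.5513 + 0.29×1.3447 + 0.10×0.8793 + 0.37×1.8725 = 1.5430

1.543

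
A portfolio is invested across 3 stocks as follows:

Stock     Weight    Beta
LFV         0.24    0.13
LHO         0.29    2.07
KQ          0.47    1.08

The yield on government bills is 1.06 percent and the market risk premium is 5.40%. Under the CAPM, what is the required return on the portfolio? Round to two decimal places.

β_P = Σ w_i β_i = 0.24×0.13 + 0.29×2.07 + 0.47×1.08 = 1.1391
E(R_P) = R_f + β_P × MRP = 1.06% + 1.1391 × 5.40% = 7.21%

7.21%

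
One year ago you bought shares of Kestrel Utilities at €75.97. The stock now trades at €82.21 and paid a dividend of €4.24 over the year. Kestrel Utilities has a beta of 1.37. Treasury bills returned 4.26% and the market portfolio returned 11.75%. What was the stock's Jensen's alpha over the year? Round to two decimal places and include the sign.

Realised HPR = (P1 + D1 − P0) / P0 = (82.21 + 4.24 − 75.97) / 75.97 = 10.48 / 75.97 = 13.7949%
MRP = 11.75% − 4.26% = 7.49%
CAPM required = R_f + β·MRP = 4.26% + 1.37 × 7.49% = 14.5213%
α = realised − required = 13.7949% − 14.5213% = -0.73%

-0.73%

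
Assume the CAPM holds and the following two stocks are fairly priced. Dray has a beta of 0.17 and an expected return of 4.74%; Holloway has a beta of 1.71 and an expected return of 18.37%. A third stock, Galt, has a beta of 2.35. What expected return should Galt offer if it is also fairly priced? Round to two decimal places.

24.03%

MRP (SML slope) = (18.37% − 4.74%) / (1.71 − 0.17) = 13.63% / 1.54 = 8.8506%
R_f (intercept) = 4.74% − 0.17 × 8.8506% = 3.2354%
E(R_Galt) = R_f + β × MRP = 3.2354% + 2.35 × 8.8506% = 24.03%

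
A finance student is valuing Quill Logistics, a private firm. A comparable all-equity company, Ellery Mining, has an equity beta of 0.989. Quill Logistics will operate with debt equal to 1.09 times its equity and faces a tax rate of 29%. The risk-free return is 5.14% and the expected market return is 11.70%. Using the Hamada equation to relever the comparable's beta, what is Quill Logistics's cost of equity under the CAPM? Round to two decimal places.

β_L = β_U × [1 + (1 − t)(D/E)] = 0.989 × [1 + (1 − 0.29) × 1.09]
    = 0.989 × [1 + 0.71 × 1.09] = 0.989 × 1.7739 = 1.7544
MRP = 11.70% − 5.14% = 6.56%
E(R) = R_f + β_L × MRP = 5.14% + 1.7544 × 6.56% = 16.65%

16.65%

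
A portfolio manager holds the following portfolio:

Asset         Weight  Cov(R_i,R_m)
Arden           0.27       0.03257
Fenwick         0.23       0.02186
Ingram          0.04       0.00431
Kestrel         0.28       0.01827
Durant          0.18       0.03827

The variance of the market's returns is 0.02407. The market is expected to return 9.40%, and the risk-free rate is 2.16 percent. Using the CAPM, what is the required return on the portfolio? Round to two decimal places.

9.98%

β_Arden = 0.03257 / 0.02407 = 1.3531
β_Fenwick = 0.02186 / 0.02407 = 0.9082
β_Ingram = 0.00431 / 0.02407 = 0.1791
β_Kestrel = 0.01827 / 0.02407 = 0.7590
β_Durant = 0.03827 / 0.02407 = 1.5899
β_P = Σ w_i β_i = 0.27×1.3531 + 0.23×0.9082 + 0.04×0.1791 + 0.28×0.7590 + 0.18×1.5899 = 1.0801
MRP = 9.40% − 2.16% = 7.24%
E(R_P) = R_f + β_P × MRP = 2.16% + 1.0801 × 7.24% = 9.98%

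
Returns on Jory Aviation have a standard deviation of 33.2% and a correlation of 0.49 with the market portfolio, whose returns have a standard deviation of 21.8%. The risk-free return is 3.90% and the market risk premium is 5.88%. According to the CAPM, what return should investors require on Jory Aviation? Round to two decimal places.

β = ρ × σ_i / σ_m = 0.49 × 33.2% / 21.8% = 0.7462
E(R) = 3.90% + 0.7462 × 5.88% = 8.29%

8.29%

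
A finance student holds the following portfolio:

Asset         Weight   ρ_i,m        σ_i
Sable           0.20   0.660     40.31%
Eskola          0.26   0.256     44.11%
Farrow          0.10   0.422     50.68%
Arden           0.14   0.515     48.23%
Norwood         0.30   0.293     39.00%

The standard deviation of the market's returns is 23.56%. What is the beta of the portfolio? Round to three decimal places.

β_Sable = 0.660 × 40.31% / 23.56% = 1.1292
β_Eskola = 0.256 × 44.11% / 23.56% = 0.4793
β_Farrow = 0.422 × 50.68% / 23.56% = 0.9078
β_Arden = 0.515 × 48.23% / 23.56% = 1.0543
β_Norwood = 0.293 × 39.00% / 23.56% = 0.4850
β_P = Σ w_i β_i = 0.20×1.1292 + 0.26×0.4793 + 0.10×0.9078 + 0.14×1.0543 + 0.30×0.4850 = 0.7343

0.734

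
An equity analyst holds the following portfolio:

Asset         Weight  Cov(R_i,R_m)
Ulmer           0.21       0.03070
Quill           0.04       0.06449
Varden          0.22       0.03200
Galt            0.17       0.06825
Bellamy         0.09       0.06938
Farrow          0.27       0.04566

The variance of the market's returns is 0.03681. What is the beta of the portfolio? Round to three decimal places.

1.256

β_Ulmer = 0.03070 / 0.03681 = 0.8340
β_Quill = 0.06449 / 0.03681 = 1.7520
β_Varden = 0.03200 / 0.03681 = 0.8693
β_Galt = 0.06825 / 0.03681 = 1.8541
β_Bellamy = 0.06938 / 0.03681 = 1.8848
β_Farrow = 0.04566 / 0.03681 = 1.2404
β_P = Σ w_i β_i = 0.21×0.8340 + 0.04×1.7520 + 0.22×0.8693 + 0.17×1.8541 + 0.09×1.8848 + 0.27×1.2404 = 1.2562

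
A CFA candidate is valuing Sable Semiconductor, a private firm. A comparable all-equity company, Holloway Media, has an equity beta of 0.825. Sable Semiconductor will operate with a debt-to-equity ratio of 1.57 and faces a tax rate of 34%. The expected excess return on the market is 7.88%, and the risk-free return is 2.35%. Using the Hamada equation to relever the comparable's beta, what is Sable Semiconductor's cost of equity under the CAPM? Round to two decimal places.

15.59%

β_L = β_U × [1 + (1 − t)(D/E)] = 0.825 × [1 + (1 − 0.34) × 1.57]
    = 0.825 × [1 + 0.66 × 1.57] = 0.825 × 2.0362 = 1.6799
E(R) = R_f + β_L × MRP = 2.35% + 1.6799 × 7.88% = 15.59%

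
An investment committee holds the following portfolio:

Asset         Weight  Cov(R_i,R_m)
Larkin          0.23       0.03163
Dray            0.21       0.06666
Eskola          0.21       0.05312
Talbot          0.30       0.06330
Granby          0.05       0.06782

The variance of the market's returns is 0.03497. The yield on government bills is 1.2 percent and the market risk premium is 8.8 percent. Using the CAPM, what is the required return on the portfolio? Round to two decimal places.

14.99%

β_Larkin = 0.03163 / 0.03497 = 0.9045
β_Dray = 0.06666 / 0.03497 = 1.9062
β_Eskola = 0.05312 / 0.03497 = 1.5190
β_Talbot = 0.06330 / 0.03497 = 1.8101
β_Granby = 0.06782 / 0.03497 = 1.9394
β_P = Σ w_i β_i = 0.23×0.9045 + 0.21×1.9062 + 0.21×1.5190 + 0.30×1.8101 + 0.05×1.9394 = 1.5673
E(R_P) = R_f + β_P × MRP = 1.2% + 1.5673 × 8.8% = 14.99%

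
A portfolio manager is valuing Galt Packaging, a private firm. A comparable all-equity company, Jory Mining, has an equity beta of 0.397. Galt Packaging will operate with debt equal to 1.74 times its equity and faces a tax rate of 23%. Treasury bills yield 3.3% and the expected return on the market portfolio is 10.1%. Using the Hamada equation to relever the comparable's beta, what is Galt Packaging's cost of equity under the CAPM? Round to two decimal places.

9.62%

β_L = β_U × [1 + (1 − t)(D/E)] = 0.397 × [1 + (1 − 0.23) × 1.74]
    = 0.397 × [1 + 0.77 × 1.74] = 0.397 × 2.3398 = 0.9289
MRP = 10.1% − 3.3% = 6.80%
E(R) = R_f + β_L × MRP = 3.3% + 0.9289 × 6.8% = 9.62%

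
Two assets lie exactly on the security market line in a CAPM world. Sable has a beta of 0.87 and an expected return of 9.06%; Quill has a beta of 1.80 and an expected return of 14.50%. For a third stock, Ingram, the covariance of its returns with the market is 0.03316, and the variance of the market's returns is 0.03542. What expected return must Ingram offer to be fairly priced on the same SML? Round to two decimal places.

MRP = (14.50% − 9.06%) / (1.80 − 0.87) = 5.8495%
R_f = 9.06% − 0.87 × 5.8495% = 3.9709%
β_Ingram = Cov / Var(R_m) = 0.03316 / 0.03542 = 0.9362
E(R_Ingram) = R_f + β × MRP = 3.9709% + 0.9362 × 5.8495% = 9.45%

9.45%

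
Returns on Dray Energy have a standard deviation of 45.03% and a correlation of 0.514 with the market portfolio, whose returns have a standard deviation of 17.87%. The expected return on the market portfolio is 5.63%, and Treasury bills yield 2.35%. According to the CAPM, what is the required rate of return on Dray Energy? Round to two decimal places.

6.60%

β = ρ × σ_i / σ_m = 0.514 × 45.03% / 17.87% = 1.2952
MRP = 5.63% − 2.35% = 3.28%
E(R) = 2.35% + 1.2952 × 3.28% = 6.60%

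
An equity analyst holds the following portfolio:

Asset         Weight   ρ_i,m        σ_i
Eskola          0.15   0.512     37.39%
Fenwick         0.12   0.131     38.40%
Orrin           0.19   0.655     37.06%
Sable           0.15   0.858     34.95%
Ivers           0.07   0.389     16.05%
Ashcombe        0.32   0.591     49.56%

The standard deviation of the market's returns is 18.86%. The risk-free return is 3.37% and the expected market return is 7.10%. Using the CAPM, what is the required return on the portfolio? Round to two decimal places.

7.80%

β_Eskola = 0.512 × 37.39% / 18.86% = 1.0150
β_Fenwick = 0.131 × 38.40% / 18.86% = 0.2667
β_Orrin = 0.655 × 37.06% / 18.86% = 1.2871
β_Sable = 0.858 × 34.95% / 18.86% = 1.5900
β_Ivers = 0.389 × 16.05% / 18.86% = 0.3310
β_Ashcombe = 0.591 × 49.56% / 18.86% = 1.5530
β_P = Σ w_i β_i = 0.15×1.0150 + 0.12×0.2667 + 0.19×1.2871 + 0.15×1.5900 + 0.07×0.3310 + 0.32×1.5530 = 1.1874
MRP = 7.10% − 3.37% = 3.73%
E(R_P) = R_f + β_P × MRP = 3.37% + 1.1874 × 3.73% = 7.80%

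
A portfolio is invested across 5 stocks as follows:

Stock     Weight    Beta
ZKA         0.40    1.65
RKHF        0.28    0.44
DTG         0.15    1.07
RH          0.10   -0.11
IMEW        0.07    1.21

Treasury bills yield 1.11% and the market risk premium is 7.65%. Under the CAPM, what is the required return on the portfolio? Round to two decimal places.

β_P = Σ w_i β_i = 0.40×1.65 + 0.28×0.44 + 0.15×1.07 + 0.10×-0.11 + 0.07×1.21 = 1.0174
E(R_P) = R_f + β_P × MRP = 1.11% + 1.0174 × 7.65% = 8.89%

8.89%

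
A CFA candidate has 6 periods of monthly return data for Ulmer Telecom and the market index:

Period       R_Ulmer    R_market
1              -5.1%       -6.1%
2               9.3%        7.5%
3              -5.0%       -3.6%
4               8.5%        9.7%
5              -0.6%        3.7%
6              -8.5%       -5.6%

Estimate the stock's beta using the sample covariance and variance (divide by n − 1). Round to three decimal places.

Mean R_i = (-5.1 + 9.3 − 5.0 + 8.5 − 0.6 − 8.5) / 6 = -0.2333%
Mean R_m = (-6.1 + 7.5 − 3.6 + 9.7 + 3.7 − 5.6) / 6 = 0.9333%
Σ(R_i − R̄_i)(R_m − R̄_m) = 247.9967  ⇒  Cov = 247.9967 / 5 = 49.5993
Σ(R_m − R̄_m)² = 240.3333  ⇒  Var(R_m) = 240.3333 / 5 = 48.0667
β = Cov / Var(R_m) = 49.5993 / 48.0667 = 1.0319

1.032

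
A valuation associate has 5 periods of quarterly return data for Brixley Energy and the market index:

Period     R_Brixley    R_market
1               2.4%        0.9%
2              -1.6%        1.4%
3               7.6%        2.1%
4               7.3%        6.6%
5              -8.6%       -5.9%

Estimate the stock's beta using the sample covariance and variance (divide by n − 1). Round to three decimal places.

Mean R_i = (2.4 − 1.6 + 7.6 + 7.3 − 8.6) / 5 = 1.4200%
Mean R_m = (0.9 + 1.4 + 2.1 + 6.6 − 5.9) / 5 = 1.0200%
Σ(R_i − R̄_i)(R_m − R̄_m) = 107.5580  ⇒  Cov = 107.5580 / 4 = 26.8895
Σ(R_m − R̄_m)² = 80.3480  ⇒  Var(R_m) = 80.3480 / 4 = 20.0870
β = Cov / Var(R_m) = 26.8895 / 20.0870 = 1.3387

1.339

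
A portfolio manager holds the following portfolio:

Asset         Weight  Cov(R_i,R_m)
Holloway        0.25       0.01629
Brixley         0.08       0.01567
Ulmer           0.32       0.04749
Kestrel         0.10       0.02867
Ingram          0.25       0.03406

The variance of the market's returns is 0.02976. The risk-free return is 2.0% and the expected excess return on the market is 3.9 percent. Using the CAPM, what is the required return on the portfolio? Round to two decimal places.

β_Holloway = 0.01629 / 0.02976 = 0.5474
β_Brixley = 0.01567 / 0.02976 = 0.5265
β_Ulmer = 0.04749 / 0.02976 = 1.5958
β_Kestrel = 0.02867 / 0.02976 = 0.9634
β_Ingram = 0.03406 / 0.02976 = 1.1445
β_P = Σ w_i β_i = 0.25×0.5474 + 0.08×0.5265 + 0.32×1.5958 + 0.10×0.9634 + 0.25×1.1445 = 1.0721
E(R_P) = R_f + β_P × MRP = 2.0% + 1.0721 × 3.9% = 6.18%

6.18%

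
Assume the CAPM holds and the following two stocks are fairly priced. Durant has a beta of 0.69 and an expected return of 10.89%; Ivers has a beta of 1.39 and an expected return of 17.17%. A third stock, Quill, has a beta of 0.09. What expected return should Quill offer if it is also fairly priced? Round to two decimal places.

5.51%

MRP (SML slope) = (17.17% − 10.89%) / (1.39 − 0.69) = 6.28% / 0.70 = 8.9714%
R_f (intercept) = 10.89% − 0.69 × 8.9714% = 4.6997%
E(R_Quill) = R_f + β × MRP = 4.6997% + 0.09 × 8.9714% = 5.51%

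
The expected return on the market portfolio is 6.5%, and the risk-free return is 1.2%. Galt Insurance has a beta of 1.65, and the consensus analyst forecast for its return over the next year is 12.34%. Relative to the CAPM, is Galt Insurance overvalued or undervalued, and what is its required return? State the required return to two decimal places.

MRP = 6.5% − 1.2% = 5.30%
Required return = R_f + β·MRP = 1.2% + 1.65 × 5.3% = 9.95%
Forecast 12.34% > required 9.95% → the stock plots above the SML → undervalued.

Undervalued; required return 9.95%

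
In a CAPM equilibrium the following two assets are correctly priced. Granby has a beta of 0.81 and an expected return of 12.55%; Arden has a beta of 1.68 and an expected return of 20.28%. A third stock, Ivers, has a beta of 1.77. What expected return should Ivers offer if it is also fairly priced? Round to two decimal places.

MRP (SML slope) = (20.28% − 12.55%) / (1.68 − 0.81) = 7.73% / 0.87 = 8.8851%
R_f (intercept) = 12.55% − 0.81 × 8.8851% = 5.3531%
E(R_Ivers) = R_f + β × MRP = 5.3531% + 1.77 × 8.8851% = 21.08%

21.08%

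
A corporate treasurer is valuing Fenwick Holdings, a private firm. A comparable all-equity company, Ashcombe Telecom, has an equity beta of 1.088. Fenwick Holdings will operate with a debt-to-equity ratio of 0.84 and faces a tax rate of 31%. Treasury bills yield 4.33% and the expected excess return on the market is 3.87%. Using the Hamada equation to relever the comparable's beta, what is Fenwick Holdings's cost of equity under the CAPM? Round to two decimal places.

β_L = β_U × [1 + (1 − t)(D/E)] = 1.088 × [1 + (1 − 0.31) × 0.84]
    = 1.088 × [1 + 0.69 × 0.84] = 1.088 × 1.5796 = 1.7186
E(R) = R_f + β_L × MRP = 4.33% + 1.7186 × 3.87% = 10.98%

10.98%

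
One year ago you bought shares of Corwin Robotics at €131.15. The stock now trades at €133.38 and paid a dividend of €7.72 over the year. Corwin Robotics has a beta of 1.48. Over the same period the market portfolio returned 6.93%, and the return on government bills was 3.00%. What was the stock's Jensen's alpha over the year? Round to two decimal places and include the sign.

Realised HPR = (P1 + D1 − P0) / P0 = (133.38 + 7.72 − 131.15) / 131.15 = 9.95 / 131.15 = 7.5867%
MRP = 6.93% − 3.00% = 3.93%
CAPM required = R_f + β·MRP = 3.00% + 1.48 × 3.93% = 8.8164%
α = realised − required = 7.5867% − 8.8164% = -1.23%

-1.23%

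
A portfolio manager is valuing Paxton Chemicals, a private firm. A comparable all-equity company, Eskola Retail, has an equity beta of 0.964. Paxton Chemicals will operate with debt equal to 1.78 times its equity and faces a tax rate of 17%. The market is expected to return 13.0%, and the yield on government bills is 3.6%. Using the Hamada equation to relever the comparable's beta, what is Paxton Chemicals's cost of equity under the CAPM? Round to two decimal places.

26.05%

β_L = β_U × [1 + (1 − t)(D/E)] = 0.964 × [1 + (1 − 0.17) × 1.78]
    = 0.964 × [1 + 0.83 × 1.78] = 0.964 × 2.4774 = 2.3882
MRP = 13.0% − 3.6% = 9.40%
E(R) = R_f + β_L × MRP = 3.6% + 2.3882 × 9.4% = 26.05%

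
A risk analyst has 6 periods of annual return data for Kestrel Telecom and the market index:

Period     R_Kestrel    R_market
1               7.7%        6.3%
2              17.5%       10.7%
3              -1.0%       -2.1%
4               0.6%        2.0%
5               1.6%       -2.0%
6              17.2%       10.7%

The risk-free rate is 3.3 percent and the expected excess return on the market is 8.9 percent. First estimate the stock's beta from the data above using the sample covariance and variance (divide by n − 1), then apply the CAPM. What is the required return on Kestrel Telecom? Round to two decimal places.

Mean R_i = (7.7 + 17.5 − 1.0 + 0.6 + 1.6 + 17.2) / 6 = 7.2667%
Mean R_m = (6.3 + 10.7 − 2.1 + 2.0 − 2.0 + 10.7) / 6 = 4.2667%
Σ(R_i − R̄_i)(R_m − R̄_m) = 233.8733  ⇒  Cov = 233.8733 / 5 = 46.7747
Σ(R_m − R̄_m)² = 171.8533  ⇒  Var(R_m) = 171.8533 / 5 = 34.3707
β = Cov / Var(R_m) = 46.7747 / 34.3707 = 1.3609
E(R) = R_f + β × MRP = 3.3% + 1.3609 × 8.9% = 15.41%

15.41%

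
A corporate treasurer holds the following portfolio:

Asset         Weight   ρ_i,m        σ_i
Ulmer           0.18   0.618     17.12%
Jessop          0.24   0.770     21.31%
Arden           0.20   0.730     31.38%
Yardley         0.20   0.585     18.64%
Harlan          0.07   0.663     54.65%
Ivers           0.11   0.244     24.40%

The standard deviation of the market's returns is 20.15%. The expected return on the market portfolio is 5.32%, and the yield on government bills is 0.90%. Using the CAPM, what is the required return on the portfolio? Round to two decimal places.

β_Ulmer = 0.618 × 17.12% / 20.15% = 0.5251
β_Jessop = 0.770 × 21.31% / 20.15% = 0.8143
β_Arden = 0.730 × 31.38% / 20.15% = 1.1368
β_Yardley = 0.585 × 18.64% / 20.15% = 0.5412
β_Harlan = 0.663 × 54.65% / 20.15% = 1.7982
β_Ivers = 0.244 × 24.40% / 20.15% = 0.2955
β_P = Σ w_i β_i = 0.18×0.5251 + 0.24×0.8143 + 0.20×1.1368 + 0.20×0.5412 + 0.07×1.7982 + 0.11×0.2955 = 0.7839
MRP = 5.32% − 0.90% = 4.42%
E(R_P) = R_f + β_P × MRP = 0.90% + 0.7839 × 4.42% = 4.36%

4.36%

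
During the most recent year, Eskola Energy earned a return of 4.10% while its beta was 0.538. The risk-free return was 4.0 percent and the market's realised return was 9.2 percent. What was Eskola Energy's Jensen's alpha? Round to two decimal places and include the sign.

-2.70%

Market excess return = 9.2% − 4.0% = 5.20%
CAPM benchmark = R_f + β(R_m − R_f) = 4.0% + 0.538 × 5.2% = 6.7976%
α = actual − benchmark = 4.10% − 6.7976% = -2.70%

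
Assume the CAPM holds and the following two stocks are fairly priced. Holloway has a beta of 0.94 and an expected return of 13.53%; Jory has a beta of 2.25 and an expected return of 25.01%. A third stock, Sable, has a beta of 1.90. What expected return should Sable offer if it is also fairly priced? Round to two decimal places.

MRP (SML slope) = (25.01% − 13.53%) / (2.25 − 0.94) = 11.48% / 1.31 = 8.7634%
R_f (intercept) = 13.53% − 0.94 × 8.7634% = 5.2924%
E(R_Sable) = R_f + β × MRP = 5.2924% + 1.90 × 8.7634% = 21.94%

21.94%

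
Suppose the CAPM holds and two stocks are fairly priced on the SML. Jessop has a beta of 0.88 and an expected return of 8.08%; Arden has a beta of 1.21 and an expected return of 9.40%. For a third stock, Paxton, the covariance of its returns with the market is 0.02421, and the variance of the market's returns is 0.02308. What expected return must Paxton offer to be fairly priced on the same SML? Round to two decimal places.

8.76%

MRP = (9.40% − 8.08%) / (1.21 − 0.88) = 4.0000%
R_f = 8.08% − 0.88 × 4.0000% = 4.5600%
β_Paxton = Cov / Var(R_m) = 0.02421 / 0.02308 = 1.0490
E(R_Paxton) = R_f + β × MRP = 4.5600% + 1.0490 × 4.0000% = 8.76%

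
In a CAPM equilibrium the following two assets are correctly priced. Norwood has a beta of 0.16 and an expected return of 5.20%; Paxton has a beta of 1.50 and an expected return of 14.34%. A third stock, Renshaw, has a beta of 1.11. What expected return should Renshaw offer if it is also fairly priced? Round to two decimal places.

11.68%

MRP (SML slope) = (14.34% − 5.20%) / (1.50 − 0.16) = 9.14% / 1.34 = 6.8209%
R_f (intercept) = 5.20% − 0.16 × 6.8209% = 4.1087%
E(R_Renshaw) = R_f + β × MRP = 4.1087% + 1.11 × 6.8209% = 11.68%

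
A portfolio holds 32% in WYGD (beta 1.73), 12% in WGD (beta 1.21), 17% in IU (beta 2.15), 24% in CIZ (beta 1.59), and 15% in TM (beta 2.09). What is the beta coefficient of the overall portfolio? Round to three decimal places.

β_P = Σ w_i β_i = 0.32×1.73 + 0.12×1.21 + 0.17×2.15 + 0.24×1.59 + 0.15×2.09 = 1.7594

1.759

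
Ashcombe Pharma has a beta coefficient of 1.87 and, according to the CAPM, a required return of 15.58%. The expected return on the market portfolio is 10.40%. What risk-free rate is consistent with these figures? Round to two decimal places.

E(R) = R_f + β(E(R_m) − R_f) = R_f(1 − β) + β·E(R_m)
15.58% = R_f × (1 − 1.87) + 1.87 × 10.40%
15.58% = R_f × -0.87 + 19.4480%
R_f = (15.58% − 19.4480%) / -0.87 = 4.45%

4.45%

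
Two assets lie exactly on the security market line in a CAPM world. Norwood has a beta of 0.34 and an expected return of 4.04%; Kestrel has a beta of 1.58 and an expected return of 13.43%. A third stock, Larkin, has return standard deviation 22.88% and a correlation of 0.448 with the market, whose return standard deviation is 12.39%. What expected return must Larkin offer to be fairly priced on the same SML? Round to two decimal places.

7.73%

MRP = (13.43% − 4.04%) / (1.58 − 0.34) = 7.5726%
R_f = 4.04% − 0.34 × 7.5726% = 1.4653%
β_Larkin = ρ·σ_i/σ_m = 0.448 × 22.88 / 12.39 = 0.8273
E(R_Larkin) = R_f + β × MRP = 1.4653% + 0.8273 × 7.5726% = 7.73%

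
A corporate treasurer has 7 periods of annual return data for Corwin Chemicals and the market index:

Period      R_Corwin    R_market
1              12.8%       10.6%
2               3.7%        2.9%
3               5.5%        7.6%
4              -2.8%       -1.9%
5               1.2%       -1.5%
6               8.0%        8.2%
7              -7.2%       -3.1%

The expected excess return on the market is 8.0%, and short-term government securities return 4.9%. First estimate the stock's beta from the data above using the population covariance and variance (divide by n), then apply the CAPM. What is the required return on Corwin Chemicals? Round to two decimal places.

13.91%

Mean R_i = (12.8 + 3.7 + 5.5 − 2.8 + 1.2 + 8.0 − 7.2) / 7 = 3.0286%
Mean R_m = (10.6 + 2.9 + 7.6 − 1.9 − 1.5 + 8.2 − 3.1) / 7 = 3.2571%
Σ(R_i − R̄_i)(R_m − R̄_m) = 210.5986  ⇒  Cov = 210.5986 / 7 = 30.0855
Σ(R_m − R̄_m)² = 186.9771  ⇒  Var(R_m) = 186.9771 / 7 = 26.7110
β = Cov / Var(R_m) = 30.0855 / 26.7110 = 1.1263
E(R) = R_f + β × MRP = 4.9% + 1.1263 × 8.0% = 13.91%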